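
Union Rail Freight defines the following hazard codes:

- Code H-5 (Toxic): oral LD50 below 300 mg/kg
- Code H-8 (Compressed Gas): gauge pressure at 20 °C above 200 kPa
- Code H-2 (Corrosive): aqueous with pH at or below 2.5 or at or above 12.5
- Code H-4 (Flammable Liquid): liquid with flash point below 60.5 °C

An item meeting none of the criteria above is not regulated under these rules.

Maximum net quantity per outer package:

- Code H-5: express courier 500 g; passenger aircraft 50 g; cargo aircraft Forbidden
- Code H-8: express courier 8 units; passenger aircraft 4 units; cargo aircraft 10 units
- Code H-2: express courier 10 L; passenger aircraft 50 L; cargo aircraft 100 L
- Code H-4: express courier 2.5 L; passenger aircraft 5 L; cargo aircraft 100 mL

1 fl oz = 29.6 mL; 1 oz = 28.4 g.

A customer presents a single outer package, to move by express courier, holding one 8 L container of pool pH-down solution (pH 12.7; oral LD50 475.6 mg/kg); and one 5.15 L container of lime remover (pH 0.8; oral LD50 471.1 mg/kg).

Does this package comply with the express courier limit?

No

pH 12.7 meets the Code H-2 criterion (Corrosive), so the pool pH-down solution is Code H-2.
With pH 0.8 (≤ 2.5), the lime remover falls in Code H-2.
Code H-2 net quantity: 8 L + 5.15 L = 13.15 L.
13.15 L exceeds the express courier limit of 10 L for Code H-2.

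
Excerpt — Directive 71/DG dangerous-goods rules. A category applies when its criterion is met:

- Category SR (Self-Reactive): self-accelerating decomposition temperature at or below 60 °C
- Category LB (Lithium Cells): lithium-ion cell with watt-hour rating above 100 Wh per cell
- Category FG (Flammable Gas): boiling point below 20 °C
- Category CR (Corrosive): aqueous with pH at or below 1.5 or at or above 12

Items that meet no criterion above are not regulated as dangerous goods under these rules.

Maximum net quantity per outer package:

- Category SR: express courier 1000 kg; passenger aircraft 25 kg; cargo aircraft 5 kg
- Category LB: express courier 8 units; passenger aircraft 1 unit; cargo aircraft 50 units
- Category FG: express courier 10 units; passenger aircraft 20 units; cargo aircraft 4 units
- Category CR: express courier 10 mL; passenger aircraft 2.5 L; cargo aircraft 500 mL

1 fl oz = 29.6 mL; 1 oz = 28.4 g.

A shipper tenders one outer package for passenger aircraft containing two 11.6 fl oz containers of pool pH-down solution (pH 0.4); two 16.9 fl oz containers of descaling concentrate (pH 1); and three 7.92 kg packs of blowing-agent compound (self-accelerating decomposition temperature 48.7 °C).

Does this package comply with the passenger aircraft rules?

The pool pH-down solution has pH 0.4, which is ≤ 1.5, so it is Category CR (Corrosive).
The descaling concentrate has pH 1, which is ≤ 1.5, so it is Category CR (Corrosive).
The blowing-agent compound has self-accelerating decomposition temperature 48.7 °C, which is ≤ 60 °C, so it is Category SR (Self-Reactive).
Total Category CR: (two 11.6 fl oz containers = 686.72 mL) + (two 16.9 fl oz containers = 1000.48 mL) = 1687.2 mL.
1687.2 mL ≤ 2.5 L (passenger aircraft limit, Category CR) — within limit.
Category SR quantity: three 7.92 kg packs = 23.76 kg.
23.76 kg is within the passenger aircraft limit of 25 kg for Category SR.
Every hazard category is within its passenger aircraft limit and no segregation rule is violated.

Yes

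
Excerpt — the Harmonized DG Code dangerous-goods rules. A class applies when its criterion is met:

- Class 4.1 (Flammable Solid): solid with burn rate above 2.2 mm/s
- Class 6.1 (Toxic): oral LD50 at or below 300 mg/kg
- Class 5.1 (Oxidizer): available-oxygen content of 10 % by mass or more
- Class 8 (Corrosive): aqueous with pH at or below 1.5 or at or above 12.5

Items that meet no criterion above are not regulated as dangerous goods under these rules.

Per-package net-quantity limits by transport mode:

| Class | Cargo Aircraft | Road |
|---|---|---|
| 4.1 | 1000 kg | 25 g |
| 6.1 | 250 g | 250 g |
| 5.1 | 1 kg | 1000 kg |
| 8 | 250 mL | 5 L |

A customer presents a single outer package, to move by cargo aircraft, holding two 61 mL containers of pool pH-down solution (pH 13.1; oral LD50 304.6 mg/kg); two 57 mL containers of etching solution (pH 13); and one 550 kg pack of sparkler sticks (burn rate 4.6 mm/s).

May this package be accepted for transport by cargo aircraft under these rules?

Yes

The pool pH-down solution has pH 13.1, which is ≥ 12.5, so it is Class 8 (Corrosive).
With pH 13 (≥ 12.5), the etching solution falls in Class 8.
With burn rate 4.6 mm/s (> 2.2 mm/s), the sparkler sticks fall in Class 4.1.
Total Class 8: (two 61 mL containers = 122 mL) + (two 57 mL containers = 114 mL) = 236 mL.
That is within the Class 8 cargo aircraft limit of 250 mL.
Class 4.1 quantity: 550 kg.
550 kg is within the cargo aircraft limit of 1000 kg for Class 4.1.
Every hazard class is within its cargo aircraft limit and no segregation rule is violated.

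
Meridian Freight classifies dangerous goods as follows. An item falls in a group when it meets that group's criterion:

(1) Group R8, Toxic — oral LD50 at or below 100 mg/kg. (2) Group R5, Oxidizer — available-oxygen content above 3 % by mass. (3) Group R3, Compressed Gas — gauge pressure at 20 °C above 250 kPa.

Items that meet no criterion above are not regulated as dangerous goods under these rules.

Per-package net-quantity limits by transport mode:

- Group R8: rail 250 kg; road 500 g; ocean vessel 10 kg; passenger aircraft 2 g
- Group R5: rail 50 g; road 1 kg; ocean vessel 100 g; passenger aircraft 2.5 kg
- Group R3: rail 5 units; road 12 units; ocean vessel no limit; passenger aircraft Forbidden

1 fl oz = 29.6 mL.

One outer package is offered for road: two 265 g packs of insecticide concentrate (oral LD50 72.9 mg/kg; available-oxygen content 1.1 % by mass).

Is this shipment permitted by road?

Insecticide concentrate: oral LD50 72.9 mg/kg ≤ 100 mg/kg → Group R8 (Toxic).
Group R8 quantity: two 265 g packs = 530 g.
530 g exceeds the road limit of 500 g for Group R8.

No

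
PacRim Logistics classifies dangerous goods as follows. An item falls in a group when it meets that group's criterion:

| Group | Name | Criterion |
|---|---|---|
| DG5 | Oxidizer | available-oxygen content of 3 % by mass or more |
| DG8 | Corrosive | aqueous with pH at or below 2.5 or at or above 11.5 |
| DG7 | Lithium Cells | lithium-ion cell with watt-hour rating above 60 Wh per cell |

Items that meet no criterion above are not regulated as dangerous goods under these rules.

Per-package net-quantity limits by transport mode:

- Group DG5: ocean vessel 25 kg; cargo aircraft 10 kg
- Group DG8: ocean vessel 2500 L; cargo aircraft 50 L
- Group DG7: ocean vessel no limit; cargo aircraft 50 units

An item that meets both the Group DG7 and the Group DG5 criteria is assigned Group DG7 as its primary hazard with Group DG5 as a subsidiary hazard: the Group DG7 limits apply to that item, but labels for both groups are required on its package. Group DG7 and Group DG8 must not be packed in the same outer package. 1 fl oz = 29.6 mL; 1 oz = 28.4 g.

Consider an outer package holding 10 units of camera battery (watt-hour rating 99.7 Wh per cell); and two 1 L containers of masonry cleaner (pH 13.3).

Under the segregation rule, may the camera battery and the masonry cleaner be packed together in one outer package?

No

The camera battery has watt-hour rating 99.7 Wh per cell, which is > 60 Wh per cell, so it is Group DG7 (Lithium Cells).
pH 13.3 meets the Group DG8 criterion (Corrosive), so the masonry cleaner is Group DG8.
Group DG7 and Group DG8 may not share an outer package.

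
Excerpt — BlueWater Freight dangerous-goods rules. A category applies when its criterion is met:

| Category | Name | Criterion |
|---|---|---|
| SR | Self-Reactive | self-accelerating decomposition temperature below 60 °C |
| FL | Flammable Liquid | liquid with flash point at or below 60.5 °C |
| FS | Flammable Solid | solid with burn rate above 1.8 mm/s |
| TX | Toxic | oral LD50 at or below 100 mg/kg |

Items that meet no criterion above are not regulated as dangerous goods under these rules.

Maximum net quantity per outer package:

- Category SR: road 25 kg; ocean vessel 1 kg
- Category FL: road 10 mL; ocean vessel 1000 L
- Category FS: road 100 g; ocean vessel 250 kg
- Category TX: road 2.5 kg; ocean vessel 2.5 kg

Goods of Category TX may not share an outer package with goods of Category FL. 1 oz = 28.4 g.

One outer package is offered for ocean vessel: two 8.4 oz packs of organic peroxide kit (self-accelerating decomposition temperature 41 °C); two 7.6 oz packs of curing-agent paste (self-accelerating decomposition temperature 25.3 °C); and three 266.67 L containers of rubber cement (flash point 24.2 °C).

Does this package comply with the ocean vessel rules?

With self-accelerating decomposition temperature 41 °C (< 60 °C), the organic peroxide kit falls in Category SR.
Curing-agent paste: self-accelerating decomposition temperature 25.3 °C < 60 °C → Category SR (Self-Reactive).
Rubber cement: flash point 24.2 °C ≤ 60.5 °C → Category FL (Flammable Liquid).
Category SR net quantity: (two 8.4 oz packs = 477.12 g) + (two 7.6 oz packs = 431.68 g) = 908.8 g.
908.8 g is within the ocean vessel limit of 1 kg for Category SR.
Category FL quantity: three 266.67 L containers = 800.01 L.
800.01 L ≤ 1000 L (ocean vessel limit, Category FL) — within limit.
The segregation rule (Category TX with Category FL) does not apply to Category SR with Category FL.
Every hazard category is within its ocean vessel limit and no segregation rule is violated.

Yes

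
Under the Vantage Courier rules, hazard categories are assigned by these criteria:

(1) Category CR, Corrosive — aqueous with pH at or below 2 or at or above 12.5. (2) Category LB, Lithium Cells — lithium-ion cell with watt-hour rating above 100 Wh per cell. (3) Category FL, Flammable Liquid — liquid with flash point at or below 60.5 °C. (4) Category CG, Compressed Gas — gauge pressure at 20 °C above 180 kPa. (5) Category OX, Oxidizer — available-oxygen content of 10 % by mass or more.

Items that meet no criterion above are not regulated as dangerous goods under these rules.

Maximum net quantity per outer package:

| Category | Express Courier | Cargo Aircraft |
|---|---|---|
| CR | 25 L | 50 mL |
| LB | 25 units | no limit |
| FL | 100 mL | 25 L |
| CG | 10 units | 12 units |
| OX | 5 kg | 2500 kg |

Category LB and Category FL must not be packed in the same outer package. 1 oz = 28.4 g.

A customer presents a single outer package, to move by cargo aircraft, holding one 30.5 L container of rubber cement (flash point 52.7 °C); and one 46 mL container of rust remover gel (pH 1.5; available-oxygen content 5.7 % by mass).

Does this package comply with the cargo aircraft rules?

Flash point 52.7 °C meets the Category FL criterion (Flammable Liquid), so the rubber cement is Category FL.
pH 1.5 meets the Category CR criterion (Corrosive), so the rust remover gel is Category CR.
Category FL quantity: 30.5 L.
That exceeds the Category FL cargo aircraft limit of 25 L.
Category CR quantity: 46 mL.
46 mL ≤ 50 mL (cargo aircraft limit, Category CR) — within limit.
The segregation rule (Category LB with Category FL) does not apply to Category FL with Category CR.

No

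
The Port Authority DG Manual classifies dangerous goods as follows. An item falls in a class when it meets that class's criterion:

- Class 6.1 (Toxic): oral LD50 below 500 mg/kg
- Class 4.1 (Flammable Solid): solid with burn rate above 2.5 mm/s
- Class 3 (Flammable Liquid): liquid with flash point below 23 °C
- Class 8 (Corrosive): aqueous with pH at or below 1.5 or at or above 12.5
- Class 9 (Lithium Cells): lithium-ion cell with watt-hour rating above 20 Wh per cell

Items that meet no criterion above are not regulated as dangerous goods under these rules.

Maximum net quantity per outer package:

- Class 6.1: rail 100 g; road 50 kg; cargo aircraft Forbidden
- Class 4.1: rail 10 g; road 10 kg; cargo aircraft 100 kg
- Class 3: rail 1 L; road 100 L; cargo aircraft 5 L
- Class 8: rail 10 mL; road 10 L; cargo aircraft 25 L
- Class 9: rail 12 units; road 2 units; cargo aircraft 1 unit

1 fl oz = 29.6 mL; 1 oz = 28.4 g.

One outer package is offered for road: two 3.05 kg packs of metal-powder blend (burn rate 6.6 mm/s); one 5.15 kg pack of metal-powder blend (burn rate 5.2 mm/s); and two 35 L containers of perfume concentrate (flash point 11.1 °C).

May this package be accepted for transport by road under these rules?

No

Metal-powder blend: burn rate 6.6 mm/s > 2.5 mm/s → Class 4.1 (Flammable Solid).
Metal-powder blend: burn rate 5.2 mm/s > 2.5 mm/s → Class 4.1 (Flammable Solid).
The perfume concentrate has flash point 11.1 °C, which is < 23 °C, so it is Class 3 (Flammable Liquid).
Total Class 4.1: (two 3.05 kg packs = 6.1 kg) + 5.15 kg = 11.25 kg.
11.25 kg > 10 kg (road limit, Class 4.1) — over the limit.
Class 3 quantity: two 35 L containers = 70 L.
70 L ≤ 100 L (road limit, Class 3) — within limit.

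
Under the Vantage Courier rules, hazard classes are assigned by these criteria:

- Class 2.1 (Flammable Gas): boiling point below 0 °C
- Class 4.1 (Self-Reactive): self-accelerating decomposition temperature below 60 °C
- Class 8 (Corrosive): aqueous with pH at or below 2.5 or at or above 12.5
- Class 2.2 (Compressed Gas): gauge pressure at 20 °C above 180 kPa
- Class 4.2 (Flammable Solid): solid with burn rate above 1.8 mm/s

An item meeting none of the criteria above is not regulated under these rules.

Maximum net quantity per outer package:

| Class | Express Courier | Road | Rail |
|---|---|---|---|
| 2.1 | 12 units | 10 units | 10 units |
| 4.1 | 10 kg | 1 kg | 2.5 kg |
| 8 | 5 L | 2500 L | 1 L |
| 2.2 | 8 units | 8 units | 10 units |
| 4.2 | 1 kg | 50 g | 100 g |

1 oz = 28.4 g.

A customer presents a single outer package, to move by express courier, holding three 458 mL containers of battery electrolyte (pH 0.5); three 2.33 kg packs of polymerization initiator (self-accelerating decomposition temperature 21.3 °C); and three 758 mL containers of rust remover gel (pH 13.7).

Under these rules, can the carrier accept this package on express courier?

Yes

With pH 0.5 (≤ 2.5), the battery electrolyte falls in Class 8.
Polymerization initiator: self-accelerating decomposition temperature 21.3 °C < 60 °C → Class 4.1 (Self-Reactive).
Rust remover gel: pH 13.7 ≥ 12.5 → Class 8 (Corrosive).
Class 8 net quantity: (three 458 mL containers = 1.374 L) + (three 758 mL containers = 2.274 L) = 3.648 L.
3.648 L is within the express courier limit of 5 L for Class 8.
Class 4.1 quantity: three 2.33 kg packs = 6.99 kg.
That is within the Class 4.1 express courier limit of 10 kg.
Every hazard class is within its express courier limit and no segregation rule is violated.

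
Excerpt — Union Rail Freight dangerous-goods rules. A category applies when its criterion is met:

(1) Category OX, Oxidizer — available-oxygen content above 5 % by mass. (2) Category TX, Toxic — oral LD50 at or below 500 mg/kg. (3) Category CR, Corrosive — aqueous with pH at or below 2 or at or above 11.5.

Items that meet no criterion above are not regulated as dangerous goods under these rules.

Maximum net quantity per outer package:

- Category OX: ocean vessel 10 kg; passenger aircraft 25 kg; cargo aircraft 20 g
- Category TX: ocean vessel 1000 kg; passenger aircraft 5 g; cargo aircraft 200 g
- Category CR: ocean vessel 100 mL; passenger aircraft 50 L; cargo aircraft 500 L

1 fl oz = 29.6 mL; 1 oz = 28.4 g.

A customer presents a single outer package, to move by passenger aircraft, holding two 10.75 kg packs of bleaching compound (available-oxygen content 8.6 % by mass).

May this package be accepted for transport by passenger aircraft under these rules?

Yes

The bleaching compound has available-oxygen content 8.6 % by mass, which is > 5 % by mass, so it is Category OX (Oxidizer).
Category OX quantity: two 10.75 kg packs = 21.5 kg.
21.5 kg is within the passenger aircraft limit of 25 kg for Category OX.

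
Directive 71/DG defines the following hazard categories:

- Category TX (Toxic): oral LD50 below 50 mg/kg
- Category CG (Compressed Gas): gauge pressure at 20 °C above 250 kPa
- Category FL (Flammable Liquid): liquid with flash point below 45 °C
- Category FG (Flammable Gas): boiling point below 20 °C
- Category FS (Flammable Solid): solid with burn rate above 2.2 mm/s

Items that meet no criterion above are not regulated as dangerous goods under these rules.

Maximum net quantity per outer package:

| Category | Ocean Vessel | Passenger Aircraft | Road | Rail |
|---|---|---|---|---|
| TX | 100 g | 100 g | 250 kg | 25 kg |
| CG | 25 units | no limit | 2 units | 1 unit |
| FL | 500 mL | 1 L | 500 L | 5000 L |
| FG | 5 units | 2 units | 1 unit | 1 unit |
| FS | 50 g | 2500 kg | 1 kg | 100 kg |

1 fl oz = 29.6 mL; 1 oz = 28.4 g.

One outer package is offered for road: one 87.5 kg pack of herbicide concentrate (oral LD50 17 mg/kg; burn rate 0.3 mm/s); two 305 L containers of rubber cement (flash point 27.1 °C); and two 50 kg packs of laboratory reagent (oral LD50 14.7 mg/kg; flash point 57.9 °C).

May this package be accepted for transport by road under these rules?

No

The herbicide concentrate has oral LD50 17 mg/kg, which is < 50 mg/kg, so it is Category TX (Toxic).
With flash point 27.1 °C (< 45 °C), the rubber cement falls in Category FL.
Oral LD50 14.7 mg/kg meets the Category TX criterion (Toxic), so the laboratory reagent is Category TX.
Category TX net quantity: 87.5 kg + (two 50 kg packs = 100 kg) = 187.5 kg.
187.5 kg is within the road limit of 250 kg for Category TX.
Category FL quantity: two 305 L containers = 610 L.
That exceeds the Category FL road limit of 500 L.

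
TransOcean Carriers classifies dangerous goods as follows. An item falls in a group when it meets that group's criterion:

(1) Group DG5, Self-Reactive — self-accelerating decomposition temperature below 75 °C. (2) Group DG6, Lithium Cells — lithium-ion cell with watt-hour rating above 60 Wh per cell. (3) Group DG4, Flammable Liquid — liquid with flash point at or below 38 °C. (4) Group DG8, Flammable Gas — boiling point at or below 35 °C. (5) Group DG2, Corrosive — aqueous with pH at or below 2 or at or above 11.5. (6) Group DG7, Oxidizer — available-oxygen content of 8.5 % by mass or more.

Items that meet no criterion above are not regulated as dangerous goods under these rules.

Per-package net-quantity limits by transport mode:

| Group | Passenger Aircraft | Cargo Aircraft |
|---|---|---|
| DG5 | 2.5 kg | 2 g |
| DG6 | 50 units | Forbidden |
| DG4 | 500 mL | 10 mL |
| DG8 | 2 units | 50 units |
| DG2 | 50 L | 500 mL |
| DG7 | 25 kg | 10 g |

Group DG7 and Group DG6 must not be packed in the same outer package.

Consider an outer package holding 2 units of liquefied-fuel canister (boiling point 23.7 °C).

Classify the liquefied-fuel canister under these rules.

Group DG8

With boiling point 23.7 °C (≤ 35 °C), the liquefied-fuel canister falls in Group DG8.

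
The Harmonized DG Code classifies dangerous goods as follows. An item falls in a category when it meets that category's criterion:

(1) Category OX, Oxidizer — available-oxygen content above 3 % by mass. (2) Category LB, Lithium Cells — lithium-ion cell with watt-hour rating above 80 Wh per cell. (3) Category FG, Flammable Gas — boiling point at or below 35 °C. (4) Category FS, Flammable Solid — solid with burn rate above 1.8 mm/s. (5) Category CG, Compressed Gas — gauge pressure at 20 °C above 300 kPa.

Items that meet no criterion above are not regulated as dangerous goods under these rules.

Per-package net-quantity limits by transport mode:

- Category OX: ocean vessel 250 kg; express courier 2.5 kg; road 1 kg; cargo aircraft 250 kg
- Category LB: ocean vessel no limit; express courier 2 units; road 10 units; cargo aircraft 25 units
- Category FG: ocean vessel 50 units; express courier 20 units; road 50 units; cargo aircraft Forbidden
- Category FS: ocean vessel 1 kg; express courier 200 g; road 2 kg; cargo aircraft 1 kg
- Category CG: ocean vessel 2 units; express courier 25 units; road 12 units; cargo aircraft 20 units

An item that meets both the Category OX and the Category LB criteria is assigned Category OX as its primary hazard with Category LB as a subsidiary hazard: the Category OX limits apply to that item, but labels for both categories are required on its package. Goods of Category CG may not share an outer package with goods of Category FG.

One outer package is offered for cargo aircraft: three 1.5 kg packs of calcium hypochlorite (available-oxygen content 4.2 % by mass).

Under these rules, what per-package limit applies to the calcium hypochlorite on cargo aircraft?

250 kg

Calcium hypochlorite: available-oxygen content 4.2 % by mass > 3 % by mass → Category OX (Oxidizer).
The cargo aircraft limit for Category OX is 250 kg.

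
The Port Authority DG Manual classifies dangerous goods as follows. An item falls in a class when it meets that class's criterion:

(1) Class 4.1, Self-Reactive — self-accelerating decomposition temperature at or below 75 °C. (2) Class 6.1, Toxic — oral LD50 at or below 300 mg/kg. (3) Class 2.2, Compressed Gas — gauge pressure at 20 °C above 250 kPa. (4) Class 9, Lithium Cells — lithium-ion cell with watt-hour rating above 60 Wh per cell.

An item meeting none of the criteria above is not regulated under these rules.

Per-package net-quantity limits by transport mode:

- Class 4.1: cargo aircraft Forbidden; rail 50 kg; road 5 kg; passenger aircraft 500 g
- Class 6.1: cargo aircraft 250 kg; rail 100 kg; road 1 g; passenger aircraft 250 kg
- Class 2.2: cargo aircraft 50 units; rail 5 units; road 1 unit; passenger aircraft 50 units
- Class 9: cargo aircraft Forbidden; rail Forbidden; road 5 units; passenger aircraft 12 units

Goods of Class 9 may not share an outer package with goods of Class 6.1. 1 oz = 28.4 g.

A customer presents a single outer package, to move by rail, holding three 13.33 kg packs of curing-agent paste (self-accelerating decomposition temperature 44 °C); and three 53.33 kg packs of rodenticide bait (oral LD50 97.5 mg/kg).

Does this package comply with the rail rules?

Self-accelerating decomposition temperature 44 °C meets the Class 4.1 criterion (Self-Reactive), so the curing-agent paste is Class 4.1.
With oral LD50 97.5 mg/kg (≤ 300 mg/kg), the rodenticide bait falls in Class 6.1.
Class 6.1 quantity: three 53.33 kg packs = 159.99 kg.
That exceeds the Class 6.1 rail limit of 100 kg.
Class 4.1 quantity: three 13.33 kg packs = 39.99 kg.
That is within the Class 4.1 rail limit of 50 kg.
The segregation rule (Class 9 with Class 6.1) does not apply to Class 6.1 with Class 4.1.

No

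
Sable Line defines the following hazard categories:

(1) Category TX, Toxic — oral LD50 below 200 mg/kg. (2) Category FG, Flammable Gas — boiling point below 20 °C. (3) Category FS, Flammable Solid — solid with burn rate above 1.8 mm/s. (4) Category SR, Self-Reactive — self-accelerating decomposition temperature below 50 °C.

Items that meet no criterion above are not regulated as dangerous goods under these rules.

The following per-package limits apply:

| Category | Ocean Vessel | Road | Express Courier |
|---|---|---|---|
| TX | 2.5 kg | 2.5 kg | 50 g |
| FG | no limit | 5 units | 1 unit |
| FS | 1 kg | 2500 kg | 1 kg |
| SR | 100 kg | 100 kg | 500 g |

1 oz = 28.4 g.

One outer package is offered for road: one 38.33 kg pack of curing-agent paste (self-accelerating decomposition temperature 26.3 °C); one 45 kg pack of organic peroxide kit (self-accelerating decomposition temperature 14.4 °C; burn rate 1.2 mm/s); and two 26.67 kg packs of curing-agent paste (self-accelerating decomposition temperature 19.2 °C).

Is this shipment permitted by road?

The curing-agent paste has self-accelerating decomposition temperature 26.3 °C, which is < 50 °C, so it is Category SR (Self-Reactive).
The organic peroxide kit has self-accelerating decomposition temperature 14.4 °C, which is < 50 °C, so it is Category SR (Self-Reactive).
The curing-agent paste has self-accelerating decomposition temperature 19.2 °C, which is < 50 °C, so it is Category SR (Self-Reactive).
Total Category SR: 38.33 kg + 45 kg + (two 26.67 kg packs = 53.34 kg) = 136.67 kg.
136.67 kg > 100 kg (road limit, Category SR) — over the limit.

No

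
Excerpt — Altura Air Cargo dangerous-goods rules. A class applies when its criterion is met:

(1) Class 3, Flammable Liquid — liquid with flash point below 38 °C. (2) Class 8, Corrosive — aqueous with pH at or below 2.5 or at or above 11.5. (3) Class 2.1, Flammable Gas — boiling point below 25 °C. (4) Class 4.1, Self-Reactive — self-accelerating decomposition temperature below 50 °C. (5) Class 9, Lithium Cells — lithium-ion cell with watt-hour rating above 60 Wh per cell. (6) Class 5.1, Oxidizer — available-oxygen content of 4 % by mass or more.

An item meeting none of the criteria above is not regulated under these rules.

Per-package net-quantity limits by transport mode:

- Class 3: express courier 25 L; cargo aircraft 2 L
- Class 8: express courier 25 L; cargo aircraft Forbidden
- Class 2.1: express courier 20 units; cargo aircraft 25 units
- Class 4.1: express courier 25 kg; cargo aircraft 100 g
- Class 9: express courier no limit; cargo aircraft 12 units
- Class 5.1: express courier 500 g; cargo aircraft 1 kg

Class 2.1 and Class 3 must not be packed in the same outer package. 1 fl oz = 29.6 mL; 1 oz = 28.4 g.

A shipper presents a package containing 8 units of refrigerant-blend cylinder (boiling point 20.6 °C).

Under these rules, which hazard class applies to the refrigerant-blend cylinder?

The refrigerant-blend cylinder has boiling point 20.6 °C, which is < 25 °C, so it is Class 2.1 (Flammable Gas).

Class 2.1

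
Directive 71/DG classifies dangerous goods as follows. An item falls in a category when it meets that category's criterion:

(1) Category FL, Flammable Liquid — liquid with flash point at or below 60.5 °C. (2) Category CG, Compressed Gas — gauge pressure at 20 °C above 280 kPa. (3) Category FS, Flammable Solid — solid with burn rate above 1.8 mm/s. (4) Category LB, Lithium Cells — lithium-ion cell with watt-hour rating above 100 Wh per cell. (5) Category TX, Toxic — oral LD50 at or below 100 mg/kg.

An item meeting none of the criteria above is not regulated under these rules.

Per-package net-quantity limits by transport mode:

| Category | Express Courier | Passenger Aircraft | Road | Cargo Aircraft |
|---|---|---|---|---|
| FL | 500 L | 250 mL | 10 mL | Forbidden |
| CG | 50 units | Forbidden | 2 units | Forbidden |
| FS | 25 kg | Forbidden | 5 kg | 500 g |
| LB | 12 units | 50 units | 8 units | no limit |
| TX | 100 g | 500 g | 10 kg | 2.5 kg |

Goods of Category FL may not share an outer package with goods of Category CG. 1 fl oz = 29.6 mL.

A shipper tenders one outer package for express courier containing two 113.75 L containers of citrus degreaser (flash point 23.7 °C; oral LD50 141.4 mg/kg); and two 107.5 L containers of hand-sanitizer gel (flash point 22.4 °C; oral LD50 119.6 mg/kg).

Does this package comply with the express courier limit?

The citrus degreaser has flash point 23.7 °C, which is ≤ 60.5 °C, so it is Category FL (Flammable Liquid).
Flash point 22.4 °C meets the Category FL criterion (Flammable Liquid), so the hand-sanitizer gel is Category FL.
Total Category FL: (two 113.75 L containers = 227.5 L) + (two 107.5 L containers = 215 L) = 442.5 L.
That is within the Category FL express courier limit of 500 L.

Yes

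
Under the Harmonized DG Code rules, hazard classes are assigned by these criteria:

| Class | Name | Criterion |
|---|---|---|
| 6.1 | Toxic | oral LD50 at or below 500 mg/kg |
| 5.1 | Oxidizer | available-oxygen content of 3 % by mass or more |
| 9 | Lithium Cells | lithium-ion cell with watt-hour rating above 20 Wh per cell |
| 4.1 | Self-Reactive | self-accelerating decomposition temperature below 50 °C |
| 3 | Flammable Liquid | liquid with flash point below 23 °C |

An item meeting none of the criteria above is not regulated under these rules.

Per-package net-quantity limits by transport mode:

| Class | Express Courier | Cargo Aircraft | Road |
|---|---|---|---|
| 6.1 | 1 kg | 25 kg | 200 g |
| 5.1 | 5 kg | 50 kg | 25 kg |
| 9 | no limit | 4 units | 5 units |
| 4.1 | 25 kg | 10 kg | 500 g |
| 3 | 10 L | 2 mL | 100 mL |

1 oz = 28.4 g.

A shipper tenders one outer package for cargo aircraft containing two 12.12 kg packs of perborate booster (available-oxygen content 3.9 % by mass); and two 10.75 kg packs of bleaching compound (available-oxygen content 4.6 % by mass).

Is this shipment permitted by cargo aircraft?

Available-oxygen content 3.9 % by mass meets the Class 5.1 criterion (Oxidizer), so the perborate booster is Class 5.1.
The bleaching compound has available-oxygen content 4.6 % by mass, which is ≥ 3 % by mass, so it is Class 5.1 (Oxidizer).
Class 5.1 net quantity: (two 12.12 kg packs = 24.24 kg) + (two 10.75 kg packs = 21.5 kg) = 45.74 kg.
That is within the Class 5.1 cargo aircraft limit of 50 kg.

Yes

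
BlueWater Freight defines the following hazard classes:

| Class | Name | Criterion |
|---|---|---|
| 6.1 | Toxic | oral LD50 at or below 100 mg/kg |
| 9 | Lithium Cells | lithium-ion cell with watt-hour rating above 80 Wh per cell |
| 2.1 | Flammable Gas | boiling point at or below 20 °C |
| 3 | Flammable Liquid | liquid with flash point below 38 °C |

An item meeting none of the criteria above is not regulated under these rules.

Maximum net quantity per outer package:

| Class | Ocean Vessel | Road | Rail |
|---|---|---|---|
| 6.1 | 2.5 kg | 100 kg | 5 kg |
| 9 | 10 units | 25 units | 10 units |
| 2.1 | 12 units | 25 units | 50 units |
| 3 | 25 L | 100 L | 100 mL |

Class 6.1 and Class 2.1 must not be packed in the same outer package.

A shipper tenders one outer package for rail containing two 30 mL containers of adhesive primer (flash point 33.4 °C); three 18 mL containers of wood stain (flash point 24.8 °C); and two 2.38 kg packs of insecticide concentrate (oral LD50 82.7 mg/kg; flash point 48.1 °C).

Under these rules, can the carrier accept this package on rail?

No

With flash point 33.4 °C (< 38 °C), the adhesive primer falls in Class 3.
Flash point 24.8 °C meets the Class 3 criterion (Flammable Liquid), so the wood stain is Class 3.
Oral LD50 82.7 mg/kg meets the Class 6.1 criterion (Toxic), so the insecticide concentrate is Class 6.1.
Class 3 net quantity: (two 30 mL containers = 60 mL) + (three 18 mL containers = 54 mL) = 114 mL.
114 mL exceeds the rail limit of 100 mL for Class 3.
Class 6.1 quantity: two 2.38 kg packs = 4.76 kg.
4.76 kg is within the rail limit of 5 kg for Class 6.1.
The segregation rule (Class 6.1 with Class 2.1) does not apply to Class 3 with Class 6.1.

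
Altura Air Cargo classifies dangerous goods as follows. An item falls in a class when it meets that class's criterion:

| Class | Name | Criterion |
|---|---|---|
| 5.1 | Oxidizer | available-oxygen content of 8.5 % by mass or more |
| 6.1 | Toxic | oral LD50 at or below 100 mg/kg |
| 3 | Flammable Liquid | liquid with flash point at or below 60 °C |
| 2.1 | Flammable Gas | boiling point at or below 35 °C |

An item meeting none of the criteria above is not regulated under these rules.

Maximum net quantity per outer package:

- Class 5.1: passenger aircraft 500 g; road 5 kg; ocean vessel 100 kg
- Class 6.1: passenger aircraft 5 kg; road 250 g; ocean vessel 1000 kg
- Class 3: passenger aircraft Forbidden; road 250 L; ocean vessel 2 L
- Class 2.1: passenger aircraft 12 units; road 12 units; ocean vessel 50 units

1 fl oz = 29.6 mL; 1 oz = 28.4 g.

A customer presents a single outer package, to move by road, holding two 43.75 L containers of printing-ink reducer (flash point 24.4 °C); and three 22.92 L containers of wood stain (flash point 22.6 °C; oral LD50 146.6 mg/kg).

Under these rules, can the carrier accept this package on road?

The printing-ink reducer has flash point 24.4 °C, which is ≤ 60 °C, so it is Class 3 (Flammable Liquid).
Flash point 22.6 °C meets the Class 3 criterion (Flammable Liquid), so the wood stain is Class 3.
Class 3 net quantity: (two 43.75 L containers = 87.5 L) + (three 22.92 L containers = 68.76 L) = 156.26 L.
That is within the Class 3 road limit of 250 L.

Yes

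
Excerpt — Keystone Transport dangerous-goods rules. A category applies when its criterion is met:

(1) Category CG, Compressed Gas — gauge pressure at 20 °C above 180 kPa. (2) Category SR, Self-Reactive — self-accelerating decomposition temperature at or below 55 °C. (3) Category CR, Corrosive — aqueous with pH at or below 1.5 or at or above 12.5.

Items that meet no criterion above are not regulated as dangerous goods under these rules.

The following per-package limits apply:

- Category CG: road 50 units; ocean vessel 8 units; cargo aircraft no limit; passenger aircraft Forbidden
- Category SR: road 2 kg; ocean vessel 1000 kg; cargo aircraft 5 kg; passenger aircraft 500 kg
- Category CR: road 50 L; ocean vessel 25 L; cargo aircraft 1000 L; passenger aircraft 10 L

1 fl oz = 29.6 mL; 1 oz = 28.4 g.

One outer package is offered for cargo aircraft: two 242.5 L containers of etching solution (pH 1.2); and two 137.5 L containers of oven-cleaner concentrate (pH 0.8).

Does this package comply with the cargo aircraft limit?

Yes

With pH 1.2 (≤ 1.5), the etching solution falls in Category CR.
Oven-cleaner concentrate: pH 0.8 ≤ 1.5 → Category CR (Corrosive).
Category CR net quantity: (two 242.5 L containers = 485 L) + (two 137.5 L containers = 275 L) = 760 L.
760 L is within the cargo aircraft limit of 1000 L for Category CR.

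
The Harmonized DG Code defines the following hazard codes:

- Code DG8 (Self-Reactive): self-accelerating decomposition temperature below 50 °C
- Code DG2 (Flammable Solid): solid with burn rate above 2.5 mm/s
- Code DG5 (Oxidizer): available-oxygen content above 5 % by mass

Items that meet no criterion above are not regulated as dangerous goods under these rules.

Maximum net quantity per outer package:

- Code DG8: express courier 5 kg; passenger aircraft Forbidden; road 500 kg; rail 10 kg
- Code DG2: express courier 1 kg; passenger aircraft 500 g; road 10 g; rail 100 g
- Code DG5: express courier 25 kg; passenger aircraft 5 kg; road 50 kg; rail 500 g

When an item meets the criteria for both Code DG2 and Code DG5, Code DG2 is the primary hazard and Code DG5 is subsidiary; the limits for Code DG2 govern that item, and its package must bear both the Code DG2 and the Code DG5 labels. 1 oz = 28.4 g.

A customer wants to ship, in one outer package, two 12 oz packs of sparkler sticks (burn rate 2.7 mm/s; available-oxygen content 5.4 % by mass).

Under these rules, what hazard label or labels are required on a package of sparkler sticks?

Code DG2 and DG5

The sparkler sticks have burn rate 2.7 mm/s, which is > 2.5 mm/s, so they are Code DG2 (Flammable Solid).
With available-oxygen content 5.4 % by mass (> 5 % by mass), the sparkler sticks fall in Code DG5.
By the precedence rule Code DG2 is primary and Code DG5 is subsidiary, and that rule requires both labels on the package.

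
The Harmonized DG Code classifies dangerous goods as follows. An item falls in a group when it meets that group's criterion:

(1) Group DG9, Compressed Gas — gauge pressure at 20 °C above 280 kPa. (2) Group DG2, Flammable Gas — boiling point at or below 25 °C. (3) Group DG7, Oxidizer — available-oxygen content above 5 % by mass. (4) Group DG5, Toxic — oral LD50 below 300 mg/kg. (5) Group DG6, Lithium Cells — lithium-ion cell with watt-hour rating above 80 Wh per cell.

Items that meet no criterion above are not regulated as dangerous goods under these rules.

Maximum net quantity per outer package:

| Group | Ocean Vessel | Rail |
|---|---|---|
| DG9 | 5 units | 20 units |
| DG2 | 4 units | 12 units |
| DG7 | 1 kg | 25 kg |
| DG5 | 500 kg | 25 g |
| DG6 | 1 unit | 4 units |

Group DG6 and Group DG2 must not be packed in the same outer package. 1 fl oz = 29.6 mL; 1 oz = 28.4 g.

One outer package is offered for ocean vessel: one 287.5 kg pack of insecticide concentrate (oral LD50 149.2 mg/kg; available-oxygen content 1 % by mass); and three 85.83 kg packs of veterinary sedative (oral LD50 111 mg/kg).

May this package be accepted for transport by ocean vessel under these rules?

No

With oral LD50 149.2 mg/kg (< 300 mg/kg), the insecticide concentrate falls in Group DG5.
Veterinary sedative: oral LD50 111 mg/kg < 300 mg/kg → Group DG5 (Toxic).
Total Group DG5: 287.5 kg + (three 85.83 kg packs = 257.49 kg) = 544.99 kg.
544.99 kg > 500 kg (ocean vessel limit, Group DG5) — over the limit.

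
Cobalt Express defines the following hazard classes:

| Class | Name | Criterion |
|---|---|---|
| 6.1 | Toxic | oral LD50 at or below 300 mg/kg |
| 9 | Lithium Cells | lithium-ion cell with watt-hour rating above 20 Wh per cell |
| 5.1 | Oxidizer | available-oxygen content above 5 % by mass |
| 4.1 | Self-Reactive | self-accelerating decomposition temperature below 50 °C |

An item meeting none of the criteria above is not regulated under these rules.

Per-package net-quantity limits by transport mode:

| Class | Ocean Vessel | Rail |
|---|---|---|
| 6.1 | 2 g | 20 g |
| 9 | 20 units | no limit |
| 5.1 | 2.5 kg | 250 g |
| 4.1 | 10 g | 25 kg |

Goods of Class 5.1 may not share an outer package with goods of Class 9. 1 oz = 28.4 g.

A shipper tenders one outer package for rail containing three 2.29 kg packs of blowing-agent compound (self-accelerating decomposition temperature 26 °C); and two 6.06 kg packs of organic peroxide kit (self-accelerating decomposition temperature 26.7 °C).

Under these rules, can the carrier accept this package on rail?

Yes

Self-accelerating decomposition temperature 26 °C meets the Class 4.1 criterion (Self-Reactive), so the blowing-agent compound is Class 4.1.
With self-accelerating decomposition temperature 26.7 °C (< 50 °C), the organic peroxide kit falls in Class 4.1.
Total Class 4.1: (three 2.29 kg packs = 6.87 kg) + (two 6.06 kg packs = 12.12 kg) = 18.99 kg.
18.99 kg ≤ 25 kg (rail limit, Class 4.1) — within limit.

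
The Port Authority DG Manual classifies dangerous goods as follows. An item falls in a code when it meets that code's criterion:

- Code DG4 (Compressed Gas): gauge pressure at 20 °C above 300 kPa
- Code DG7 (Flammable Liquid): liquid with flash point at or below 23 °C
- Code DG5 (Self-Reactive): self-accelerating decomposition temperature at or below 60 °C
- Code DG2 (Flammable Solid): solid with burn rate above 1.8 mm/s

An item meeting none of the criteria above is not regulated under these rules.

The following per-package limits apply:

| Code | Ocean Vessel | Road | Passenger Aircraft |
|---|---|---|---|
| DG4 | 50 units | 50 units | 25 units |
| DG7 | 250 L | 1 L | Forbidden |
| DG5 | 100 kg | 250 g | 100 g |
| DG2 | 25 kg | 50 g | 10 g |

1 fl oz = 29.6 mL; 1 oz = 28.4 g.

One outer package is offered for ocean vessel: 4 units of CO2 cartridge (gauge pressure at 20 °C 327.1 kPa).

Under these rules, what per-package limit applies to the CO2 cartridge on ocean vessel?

CO2 cartridge: gauge pressure at 20 °C 327.1 kPa > 300 kPa → Code DG4 (Compressed Gas).
The ocean vessel limit for Code DG4 is 50 units.

50 units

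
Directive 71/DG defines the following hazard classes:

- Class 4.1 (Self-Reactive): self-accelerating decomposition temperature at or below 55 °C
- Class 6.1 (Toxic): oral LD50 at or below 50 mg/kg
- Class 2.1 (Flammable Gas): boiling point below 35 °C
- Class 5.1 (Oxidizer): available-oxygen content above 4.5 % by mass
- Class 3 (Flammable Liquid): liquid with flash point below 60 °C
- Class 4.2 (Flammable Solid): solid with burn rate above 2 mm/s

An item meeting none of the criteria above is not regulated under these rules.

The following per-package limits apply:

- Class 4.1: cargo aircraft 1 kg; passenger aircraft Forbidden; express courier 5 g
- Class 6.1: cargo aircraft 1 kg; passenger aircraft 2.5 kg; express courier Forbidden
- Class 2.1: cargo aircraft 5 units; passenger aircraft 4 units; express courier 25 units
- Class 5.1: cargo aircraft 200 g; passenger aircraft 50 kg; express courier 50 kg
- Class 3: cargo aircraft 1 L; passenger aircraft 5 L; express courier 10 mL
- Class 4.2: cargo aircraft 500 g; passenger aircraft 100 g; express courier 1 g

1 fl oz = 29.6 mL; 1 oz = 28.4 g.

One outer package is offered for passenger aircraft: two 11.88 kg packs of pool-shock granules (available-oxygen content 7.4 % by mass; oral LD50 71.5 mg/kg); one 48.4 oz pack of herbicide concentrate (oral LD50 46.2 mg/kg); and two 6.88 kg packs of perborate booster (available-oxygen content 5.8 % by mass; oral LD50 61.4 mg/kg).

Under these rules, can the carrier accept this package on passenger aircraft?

Yes

Available-oxygen content 7.4 % by mass meets the Class 5.1 criterion (Oxidizer), so the pool-shock granules are Class 5.1.
The herbicide concentrate has oral LD50 46.2 mg/kg, which is ≤ 50 mg/kg, so it is Class 6.1 (Toxic).
Available-oxygen content 5.8 % by mass meets the Class 5.1 criterion (Oxidizer), so the perborate booster is Class 5.1.
Class 5.1 net quantity: (two 11.88 kg packs = 23.76 kg) + (two 6.88 kg packs = 13.76 kg) = 37.52 kg.
37.52 kg ≤ 50 kg (passenger aircraft limit, Class 5.1) — within limit.
Class 6.1 quantity: one 48.4 oz pack = 1374.56 g.
1374.56 g is within the passenger aircraft limit of 2.5 kg for Class 6.1.
Every hazard class is within its passenger aircraft limit and no segregation rule is violated.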